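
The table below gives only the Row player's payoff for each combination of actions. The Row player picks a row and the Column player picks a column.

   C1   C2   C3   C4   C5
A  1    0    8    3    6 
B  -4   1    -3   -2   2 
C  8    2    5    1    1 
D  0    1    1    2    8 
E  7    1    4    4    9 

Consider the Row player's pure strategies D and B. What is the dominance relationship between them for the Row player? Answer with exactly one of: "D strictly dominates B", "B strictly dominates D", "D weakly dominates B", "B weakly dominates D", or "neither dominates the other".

D's payoffs vs B's, by the Column player's action — C1: 0>-4, C2: 1=1, C3: 1>-3, C4: 2>-2, C5: 8>2.
D is at least as good everywhere and strictly better somewhere (tied only at C2), so D weakly but not strictly dominates B.

D weakly dominates B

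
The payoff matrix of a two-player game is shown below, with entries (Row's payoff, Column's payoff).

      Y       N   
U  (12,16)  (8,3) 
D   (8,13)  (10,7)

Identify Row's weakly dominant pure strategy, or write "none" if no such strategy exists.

U fails to dominate D at N (8<10).
D fails to dominate U at Y (8<12).
No single strategy dominates all the others.

none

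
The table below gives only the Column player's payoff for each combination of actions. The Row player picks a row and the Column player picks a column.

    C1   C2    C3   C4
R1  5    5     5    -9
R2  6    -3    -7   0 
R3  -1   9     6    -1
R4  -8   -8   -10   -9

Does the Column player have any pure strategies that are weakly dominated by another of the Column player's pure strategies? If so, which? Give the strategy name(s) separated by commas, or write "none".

C3, C4

C1 is not dominated — it holds its own against C2 at R2 (6>-3); C3 at R2 (6>-7); C4 at R1 (5>-9).
C2: no other strategy beats it everywhere (C1 at R3 (9>-1); C3 at R2 (-3>-7); C4 at R1 (5>-9)).
C3: dominated, since C2 does at least as well everywhere (R1: 5=5, R2: -3>-7, R3: 9>6, R4: -8>-10).
C4: dominated, since C1 does at least as well everywhere (R1: 5>-9, R2: 6>0, R3: -1=-1, R4: -8>-9).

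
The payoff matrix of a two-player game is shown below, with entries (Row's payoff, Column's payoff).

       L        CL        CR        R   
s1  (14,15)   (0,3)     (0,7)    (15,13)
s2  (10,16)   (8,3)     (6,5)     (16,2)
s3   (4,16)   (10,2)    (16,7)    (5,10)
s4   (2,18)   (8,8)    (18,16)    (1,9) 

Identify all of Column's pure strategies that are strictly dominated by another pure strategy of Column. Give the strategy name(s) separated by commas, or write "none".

L is not dominated — it holds its own against CL at s1 (15>3); CR at s1 (15>7); R at s1 (15>13).
L strictly dominates CL — s1: 15>3, s2: 16>3, s3: 16>2, s4: 18>8.
L strictly dominates CR — s1: 15>7, s2: 16>5, s3: 16>7, s4: 18>16.
L strictly dominates R — s1: 15>13, s2: 16>2, s3: 16>10, s4: 18>9.

CL, CR, R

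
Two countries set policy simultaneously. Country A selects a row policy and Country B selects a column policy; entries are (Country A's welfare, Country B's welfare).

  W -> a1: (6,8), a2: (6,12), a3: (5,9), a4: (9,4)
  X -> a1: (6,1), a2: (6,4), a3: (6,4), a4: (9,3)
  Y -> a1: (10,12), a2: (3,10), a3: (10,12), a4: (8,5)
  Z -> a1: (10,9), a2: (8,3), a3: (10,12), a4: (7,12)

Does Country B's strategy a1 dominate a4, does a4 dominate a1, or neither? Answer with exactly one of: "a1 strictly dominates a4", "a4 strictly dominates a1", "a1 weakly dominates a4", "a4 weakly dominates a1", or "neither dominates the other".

neither dominates the other

a1's payoffs vs a4's, by Country A's action — W: 8>4, X: 1<3, Y: 12>5, Z: 9<12.
a1 does better at W, Y but worse at X, Z; neither strategy dominates the other.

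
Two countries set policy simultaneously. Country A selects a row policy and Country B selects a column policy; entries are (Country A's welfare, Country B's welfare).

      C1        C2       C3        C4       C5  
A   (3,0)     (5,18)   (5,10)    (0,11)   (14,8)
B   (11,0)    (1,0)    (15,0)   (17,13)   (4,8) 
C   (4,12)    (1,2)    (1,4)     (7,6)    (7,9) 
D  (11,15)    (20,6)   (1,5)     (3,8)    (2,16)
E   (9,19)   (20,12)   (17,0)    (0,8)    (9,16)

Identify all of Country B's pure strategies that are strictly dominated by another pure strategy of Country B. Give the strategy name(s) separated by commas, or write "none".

C1 is not dominated — it holds its own against C2 at B (0=0); C3 at B (0=0); C4 at C (12>6); C5 at C (12>9).
C2 is not dominated — it holds its own against C1 at A (18>0); C3 at A (18>10); C4 at A (18>11); C5 at A (18>8).
C3: dominated, since C4 does at least as well everywhere (A: 11>10, B: 13>0, C: 6>4, D: 8>5, E: 8>0).
Nothing dominates C4: C1 at A (11>0); C2 at B (13>0); C3 at A (11>10); C5 at A (11>8).
C5: no other strategy beats it everywhere (C1 at A (8>0); C2 at B (8>0); C3 at B (8>0); C4 at C (9>6)).

C3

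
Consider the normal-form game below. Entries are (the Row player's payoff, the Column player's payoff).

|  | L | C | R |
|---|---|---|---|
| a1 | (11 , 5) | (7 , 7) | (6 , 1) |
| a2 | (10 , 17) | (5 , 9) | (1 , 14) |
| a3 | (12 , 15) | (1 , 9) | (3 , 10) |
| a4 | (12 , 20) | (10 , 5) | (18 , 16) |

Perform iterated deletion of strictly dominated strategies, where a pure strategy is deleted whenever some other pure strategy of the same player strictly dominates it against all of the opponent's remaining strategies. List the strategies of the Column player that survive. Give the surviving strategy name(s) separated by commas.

For the Row player, a4 strictly dominates a1 on the remaining columns (L: 12>11, C: 10>7, R: 18>6); eliminate a1.
The Row player's strategy a2 is strictly dominated by a4 (L: 12>10, C: 10>5, R: 18>1) and is removed.
For the Column player, L strictly dominates C on the remaining rows (a3: 15>9, a4: 20>5); eliminate C.
For the Column player, L strictly dominates R on the remaining rows (a3: 15>10, a4: 20>16); eliminate R.
Among the remaining strategies, none is strictly dominated by another pure strategy of the same player, so the elimination stops.
Surviving strategies — the Row player: {a3, a4}; the Column player: {L}.

L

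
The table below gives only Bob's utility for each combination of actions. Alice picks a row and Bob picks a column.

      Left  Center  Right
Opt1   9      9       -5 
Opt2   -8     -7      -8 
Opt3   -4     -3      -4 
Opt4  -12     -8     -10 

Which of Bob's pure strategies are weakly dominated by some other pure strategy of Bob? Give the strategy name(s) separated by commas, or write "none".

Left, Right

Center weakly dominates Left — Opt1: 9=9, Opt2: -7>-8, Opt3: -3>-4, Opt4: -8>-12.
Center: no other strategy beats it everywhere (Left at Opt2 (-7>-8); Right at Opt1 (9>-5)).
Right: dominated, since Center does at least as well everywhere (Opt1: 9>-5, Opt2: -7>-8, Opt3: -3>-4, Opt4: -8>-10).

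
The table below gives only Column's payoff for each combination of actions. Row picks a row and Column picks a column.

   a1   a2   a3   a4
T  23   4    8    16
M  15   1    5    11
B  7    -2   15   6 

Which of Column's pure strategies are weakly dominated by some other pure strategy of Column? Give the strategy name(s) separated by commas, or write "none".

a1: no other strategy beats it everywhere (a2 at T (23>4); a3 at T (23>8); a4 at T (23>16)).
a1 weakly dominates a2 — T: 23>4, M: 15>1, B: 7>-2.
a3: no other strategy beats it everywhere (a1 at B (15>7); a2 at T (8>4); a4 at B (15>6)).
a1 weakly dominates a4 — T: 23>16, M: 15>11, B: 7>6.

a2, a4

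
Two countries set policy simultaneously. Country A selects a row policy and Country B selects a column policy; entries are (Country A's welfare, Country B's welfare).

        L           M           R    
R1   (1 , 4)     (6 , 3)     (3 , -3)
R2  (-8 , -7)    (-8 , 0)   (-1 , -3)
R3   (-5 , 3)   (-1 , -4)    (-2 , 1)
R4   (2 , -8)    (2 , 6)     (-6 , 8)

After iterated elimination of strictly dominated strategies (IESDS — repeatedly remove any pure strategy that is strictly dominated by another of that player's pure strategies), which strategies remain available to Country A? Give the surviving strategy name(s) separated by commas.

Row R2 is eliminated: R1 beats it against every remaining column (L: 1>-8, M: 6>-8, R: 3>-1).
For Country A, R1 strictly dominates R3 on the remaining columns (L: 1>-5, M: 6>-1, R: 3>-2); eliminate R3.
Among the remaining strategies, none is strictly dominated by another pure strategy of the same player, so the elimination stops.
Surviving strategies — Country A: {R1, R4}; Country B: {L, M, R}.

R1, R4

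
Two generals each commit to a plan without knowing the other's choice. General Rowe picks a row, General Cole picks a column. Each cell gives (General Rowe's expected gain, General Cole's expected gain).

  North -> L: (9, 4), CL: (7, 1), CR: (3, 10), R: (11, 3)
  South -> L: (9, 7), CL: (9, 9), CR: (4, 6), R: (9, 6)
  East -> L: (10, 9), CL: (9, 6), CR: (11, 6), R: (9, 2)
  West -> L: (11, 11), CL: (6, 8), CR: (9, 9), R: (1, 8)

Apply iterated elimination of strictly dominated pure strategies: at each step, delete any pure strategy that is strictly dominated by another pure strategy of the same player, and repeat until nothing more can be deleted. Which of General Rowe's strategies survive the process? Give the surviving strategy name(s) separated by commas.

South, East, West

General Cole's strategy R is strictly dominated by L (North: 4>3, South: 7>6, East: 9>2, West: 11>8) and is removed.
General Rowe's strategy North is strictly dominated by East (L: 10>9, CL: 9>7, CR: 11>3) and is removed.
For General Cole, L strictly dominates CR on the remaining rows (South: 7>6, East: 9>6, West: 11>9); eliminate CR.
Among the remaining strategies, none is strictly dominated by another pure strategy of the same player, so the elimination stops.
Surviving strategies — General Rowe: {South, East, West}; General Cole: {L, CL}.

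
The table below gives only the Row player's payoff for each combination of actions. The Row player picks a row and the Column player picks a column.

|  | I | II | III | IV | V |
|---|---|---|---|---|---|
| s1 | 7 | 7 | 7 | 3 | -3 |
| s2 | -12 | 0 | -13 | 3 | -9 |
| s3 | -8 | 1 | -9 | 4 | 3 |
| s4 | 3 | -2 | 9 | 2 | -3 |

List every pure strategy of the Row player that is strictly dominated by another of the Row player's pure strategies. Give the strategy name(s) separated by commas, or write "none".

s1 is not dominated — it holds its own against s2 at I (7>-12); s3 at I (7>-8); s4 at I (7>3).
s2 is strictly dominated by s3 (I: -8>-12, II: 1>0, III: -9>-13, IV: 4>3, V: 3>-9).
s3 is not dominated — it holds its own against s1 at IV (4>3); s2 at I (-8>-12); s4 at II (1>-2).
s4 is not dominated — it holds its own against s1 at III (9>7); s2 at I (3>-12); s3 at I (3>-8).

s2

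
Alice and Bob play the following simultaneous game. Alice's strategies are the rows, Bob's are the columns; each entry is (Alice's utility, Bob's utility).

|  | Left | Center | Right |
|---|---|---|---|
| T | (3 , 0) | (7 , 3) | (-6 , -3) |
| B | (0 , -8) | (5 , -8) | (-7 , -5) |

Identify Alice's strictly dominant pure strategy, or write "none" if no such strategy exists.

T vs B: Left: 3>0, Center: 7>5, Right: -6>-7.
T strictly beats every other strategy against every opponent action, so it is strictly dominant.

T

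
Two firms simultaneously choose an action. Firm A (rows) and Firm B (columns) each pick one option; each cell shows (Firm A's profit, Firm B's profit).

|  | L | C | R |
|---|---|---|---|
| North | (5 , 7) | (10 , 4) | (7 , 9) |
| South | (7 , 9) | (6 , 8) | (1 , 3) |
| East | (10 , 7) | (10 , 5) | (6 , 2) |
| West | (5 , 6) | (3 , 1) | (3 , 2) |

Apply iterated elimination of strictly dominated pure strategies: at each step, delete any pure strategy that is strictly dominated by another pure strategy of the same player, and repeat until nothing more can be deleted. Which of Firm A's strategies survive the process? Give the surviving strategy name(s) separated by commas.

North, East

Firm A's strategy South is strictly dominated by East (L: 10>7, C: 10>6, R: 6>1) and is removed.
Row West is eliminated: East beats it against every remaining column (L: 10>5, C: 10>3, R: 6>3).
Column C is eliminated: L beats it against every remaining row (North: 7>4, East: 7>5).
Among the remaining strategies, none is strictly dominated by another pure strategy of the same player, so the elimination stops.
Surviving strategies — Firm A: {North, East}; Firm B: {L, R}.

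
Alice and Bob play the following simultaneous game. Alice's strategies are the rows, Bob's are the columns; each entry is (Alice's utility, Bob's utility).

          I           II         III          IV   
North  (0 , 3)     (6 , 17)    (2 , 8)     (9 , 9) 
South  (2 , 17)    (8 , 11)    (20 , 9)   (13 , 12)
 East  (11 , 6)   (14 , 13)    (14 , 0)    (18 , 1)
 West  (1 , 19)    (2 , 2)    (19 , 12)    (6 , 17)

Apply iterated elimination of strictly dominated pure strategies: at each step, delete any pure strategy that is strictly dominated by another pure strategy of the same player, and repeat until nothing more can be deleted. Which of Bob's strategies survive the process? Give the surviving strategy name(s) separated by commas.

For Alice, South strictly dominates North on the remaining columns (I: 2>0, II: 8>6, III: 20>2, IV: 13>9); eliminate North.
Alice's strategy West is strictly dominated by South (I: 2>1, II: 8>2, III: 20>19, IV: 13>6) and is removed.
Column III is eliminated: I beats it against every remaining row (South: 17>9, East: 6>0).
Alice's strategy South is strictly dominated by East (I: 11>2, II: 14>8, IV: 18>13) and is removed.
For Bob, II strictly dominates I on the remaining rows (East: 13>6); eliminate I.
Bob's strategy IV is strictly dominated by II (East: 13>1) and is removed.
Among the remaining strategies, none is strictly dominated by another pure strategy of the same player, so the elimination stops.
Surviving strategies — Alice: {East}; Bob: {II}.

II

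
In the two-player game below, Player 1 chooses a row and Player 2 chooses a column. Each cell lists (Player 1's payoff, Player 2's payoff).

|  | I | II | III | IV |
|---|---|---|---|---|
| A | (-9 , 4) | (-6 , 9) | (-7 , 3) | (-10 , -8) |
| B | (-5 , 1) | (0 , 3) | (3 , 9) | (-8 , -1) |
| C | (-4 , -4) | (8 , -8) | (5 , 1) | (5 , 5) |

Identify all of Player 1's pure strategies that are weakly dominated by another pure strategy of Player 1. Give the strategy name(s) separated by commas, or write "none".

A, B

A is weakly dominated by B (I: -5>-9, II: 0>-6, III: 3>-7, IV: -8>-10).
B: dominated, since C does at least as well everywhere (I: -4>-5, II: 8>0, III: 5>3, IV: 5>-8).
C is not dominated — it holds its own against A at I (-4>-9); B at I (-4>-5).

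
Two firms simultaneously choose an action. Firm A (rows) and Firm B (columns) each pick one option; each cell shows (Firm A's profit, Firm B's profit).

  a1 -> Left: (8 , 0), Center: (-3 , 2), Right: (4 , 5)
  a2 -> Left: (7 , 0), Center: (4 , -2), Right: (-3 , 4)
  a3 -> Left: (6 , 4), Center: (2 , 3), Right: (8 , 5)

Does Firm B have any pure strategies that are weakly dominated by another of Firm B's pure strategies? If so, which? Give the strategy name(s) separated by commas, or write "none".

Left, Center

Right weakly dominates Left — a1: 5>0, a2: 4>0, a3: 5>4.
Right weakly dominates Center — a1: 5>2, a2: 4>-2, a3: 5>3.
Right is not dominated — it holds its own against Left at a1 (5>0); Center at a1 (5>2).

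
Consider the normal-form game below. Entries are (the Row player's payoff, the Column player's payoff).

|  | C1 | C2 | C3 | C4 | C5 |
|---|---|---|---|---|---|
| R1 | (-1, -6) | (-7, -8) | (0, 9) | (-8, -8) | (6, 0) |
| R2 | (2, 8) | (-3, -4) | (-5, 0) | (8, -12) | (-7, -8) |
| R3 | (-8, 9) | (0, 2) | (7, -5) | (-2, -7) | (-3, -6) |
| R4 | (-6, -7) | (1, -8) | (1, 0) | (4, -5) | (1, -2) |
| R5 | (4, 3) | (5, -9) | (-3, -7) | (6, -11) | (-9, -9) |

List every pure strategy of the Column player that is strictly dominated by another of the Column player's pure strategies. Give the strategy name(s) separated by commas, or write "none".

C2, C4, C5

C1 is not dominated — it holds its own against C2 at R1 (-6>-8); C3 at R2 (8>0); C4 at R1 (-6>-8); C5 at R2 (8>-8).
C2 is strictly dominated by C1 (R1: -6>-8, R2: 8>-4, R3: 9>2, R4: -7>-8, R5: 3>-9).
Nothing dominates C3: C1 at R1 (9>-6); C2 at R1 (9>-8); C4 at R1 (9>-8); C5 at R1 (9>0).
C4: dominated, since C3 does at least as well everywhere (R1: 9>-8, R2: 0>-12, R3: -5>-7, R4: 0>-5, R5: -7>-11).
C3 strictly dominates C5 — R1: 9>0, R2: 0>-8, R3: -5>-6, R4: 0>-2, R5: -7>-9.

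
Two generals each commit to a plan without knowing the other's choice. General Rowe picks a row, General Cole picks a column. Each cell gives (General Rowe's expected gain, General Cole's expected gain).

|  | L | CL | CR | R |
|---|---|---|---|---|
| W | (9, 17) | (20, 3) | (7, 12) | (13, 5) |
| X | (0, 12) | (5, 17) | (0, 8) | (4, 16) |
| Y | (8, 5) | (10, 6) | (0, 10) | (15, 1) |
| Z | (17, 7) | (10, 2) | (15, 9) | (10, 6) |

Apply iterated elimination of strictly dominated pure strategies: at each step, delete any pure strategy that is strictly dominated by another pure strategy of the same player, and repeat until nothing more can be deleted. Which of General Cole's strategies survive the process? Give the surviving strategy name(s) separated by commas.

General Rowe's strategy X is strictly dominated by W (L: 9>0, CL: 20>5, CR: 7>0, R: 13>4) and is removed.
Column CL is eliminated: CR beats it against every remaining row (W: 12>3, Y: 10>6, Z: 9>2).
Column R is eliminated: L beats it against every remaining row (W: 17>5, Y: 5>1, Z: 7>6).
Row W is eliminated: Z beats it against every remaining column (L: 17>9, CR: 15>7).
Row Y is eliminated: Z beats it against every remaining column (L: 17>8, CR: 15>0).
For General Cole, CR strictly dominates L on the remaining rows (Z: 9>7); eliminate L.
Among the remaining strategies, none is strictly dominated by another pure strategy of the same player, so the elimination stops.
Surviving strategies — General Rowe: {Z}; General Cole: {CR}.

CR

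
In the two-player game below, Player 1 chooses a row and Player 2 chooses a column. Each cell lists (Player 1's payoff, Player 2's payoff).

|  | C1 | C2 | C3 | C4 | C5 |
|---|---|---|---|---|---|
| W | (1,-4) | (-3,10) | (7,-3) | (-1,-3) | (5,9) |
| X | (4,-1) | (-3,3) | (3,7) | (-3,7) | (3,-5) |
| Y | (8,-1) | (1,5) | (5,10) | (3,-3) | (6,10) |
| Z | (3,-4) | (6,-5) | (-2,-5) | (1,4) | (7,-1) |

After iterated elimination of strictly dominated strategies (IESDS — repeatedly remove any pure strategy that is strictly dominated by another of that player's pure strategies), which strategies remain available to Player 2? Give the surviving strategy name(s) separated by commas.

Row X is eliminated: Y beats it against every remaining column (C1: 8>4, C2: 1>-3, C3: 5>3, C4: 3>-3, C5: 6>3).
Column C1 is eliminated: C5 beats it against every remaining row (W: 9>-4, Y: 10>-1, Z: -1>-4).
Among the remaining strategies, none is strictly dominated by another pure strategy of the same player, so the elimination stops.
Surviving strategies — Player 1: {W, Y, Z}; Player 2: {C2, C3, C4, C5}.

C2, C3, C4, C5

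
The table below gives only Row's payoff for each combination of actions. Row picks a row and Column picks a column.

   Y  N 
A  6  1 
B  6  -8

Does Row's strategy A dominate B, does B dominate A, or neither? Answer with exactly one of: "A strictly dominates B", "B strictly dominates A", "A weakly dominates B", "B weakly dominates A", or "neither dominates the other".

Compare A to B across each opponent action: Y: 6=6, N: 1>-8.
A is at least as good everywhere and strictly better somewhere (tied only at Y), so A weakly but not strictly dominates B.

A weakly dominates B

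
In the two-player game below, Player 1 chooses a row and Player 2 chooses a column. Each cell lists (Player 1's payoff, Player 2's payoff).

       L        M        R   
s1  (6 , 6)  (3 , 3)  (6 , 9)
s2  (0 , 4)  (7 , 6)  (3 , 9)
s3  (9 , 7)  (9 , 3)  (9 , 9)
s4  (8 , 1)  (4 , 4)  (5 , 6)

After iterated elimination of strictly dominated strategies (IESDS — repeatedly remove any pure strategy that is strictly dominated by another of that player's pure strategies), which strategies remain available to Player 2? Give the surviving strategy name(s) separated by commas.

R

For Player 1, s3 strictly dominates s1 on the remaining columns (L: 9>6, M: 9>3, R: 9>6); eliminate s1.
Row s2 is eliminated: s3 beats it against every remaining column (L: 9>0, M: 9>7, R: 9>3).
For Player 1, s3 strictly dominates s4 on the remaining columns (L: 9>8, M: 9>4, R: 9>5); eliminate s4.
Column L is eliminated: R beats it against every remaining row (s3: 9>7).
Column M is eliminated: R beats it against every remaining row (s3: 9>3).
Among the remaining strategies, none is strictly dominated by another pure strategy of the same player, so the elimination stops.
Surviving strategies — Player 1: {s3}; Player 2: {R}.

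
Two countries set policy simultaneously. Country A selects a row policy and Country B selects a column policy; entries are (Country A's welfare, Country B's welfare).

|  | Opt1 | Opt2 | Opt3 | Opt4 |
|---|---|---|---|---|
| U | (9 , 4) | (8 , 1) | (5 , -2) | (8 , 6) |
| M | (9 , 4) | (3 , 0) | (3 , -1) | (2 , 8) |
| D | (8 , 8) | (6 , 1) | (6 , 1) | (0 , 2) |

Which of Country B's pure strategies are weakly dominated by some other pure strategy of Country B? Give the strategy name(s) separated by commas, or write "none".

Opt2, Opt3

Opt1 is not dominated — it holds its own against Opt2 at U (4>1); Opt3 at U (4>-2); Opt4 at D (8>2).
Opt2: dominated, since Opt1 does at least as well everywhere (U: 4>1, M: 4>0, D: 8>1).
Opt3: dominated, since Opt1 does at least as well everywhere (U: 4>-2, M: 4>-1, D: 8>1).
Opt4 is not dominated — it holds its own against Opt1 at U (6>4); Opt2 at U (6>1); Opt3 at U (6>-2).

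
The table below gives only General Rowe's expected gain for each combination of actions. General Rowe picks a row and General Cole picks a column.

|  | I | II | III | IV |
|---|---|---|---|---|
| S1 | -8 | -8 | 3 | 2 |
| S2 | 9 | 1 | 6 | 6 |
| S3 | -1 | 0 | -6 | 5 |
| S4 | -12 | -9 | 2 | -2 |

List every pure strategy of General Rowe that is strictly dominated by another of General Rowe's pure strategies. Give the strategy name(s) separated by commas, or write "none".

S1: dominated, since S2 does at least as well everywhere (I: 9>-8, II: 1>-8, III: 6>3, IV: 6>2).
S2: no other strategy beats it everywhere (S1 at I (9>-8); S3 at I (9>-1); S4 at I (9>-12)).
S3 is strictly dominated by S2 (I: 9>-1, II: 1>0, III: 6>-6, IV: 6>5).
S1 strictly dominates S4 — I: -8>-12, II: -8>-9, III: 3>2, IV: 2>-2.

S1, S3, S4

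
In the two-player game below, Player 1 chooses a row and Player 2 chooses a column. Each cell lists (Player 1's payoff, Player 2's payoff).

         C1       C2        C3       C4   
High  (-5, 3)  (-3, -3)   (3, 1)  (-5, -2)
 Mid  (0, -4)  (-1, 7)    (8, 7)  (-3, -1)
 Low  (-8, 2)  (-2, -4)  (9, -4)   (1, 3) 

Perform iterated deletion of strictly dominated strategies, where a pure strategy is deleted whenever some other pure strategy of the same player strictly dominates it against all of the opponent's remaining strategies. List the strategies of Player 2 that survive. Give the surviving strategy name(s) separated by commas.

C2, C3, C4

Row High is eliminated: Mid beats it against every remaining column (C1: 0>-5, C2: -1>-3, C3: 8>3, C4: -3>-5).
Column C1 is eliminated: C4 beats it against every remaining row (Mid: -1>-4, Low: 3>2).
Among the remaining strategies, none is strictly dominated by another pure strategy of the same player, so the elimination stops.
Surviving strategies — Player 1: {Mid, Low}; Player 2: {C2, C3, C4}.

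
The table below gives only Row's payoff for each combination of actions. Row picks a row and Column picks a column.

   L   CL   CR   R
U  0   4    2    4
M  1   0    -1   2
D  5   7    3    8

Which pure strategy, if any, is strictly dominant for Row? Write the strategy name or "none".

D vs U: L: 5>0, CL: 7>4, CR: 3>2, R: 8>4.
D vs M: L: 5>1, CL: 7>0, CR: 3>-1, R: 8>2.
D strictly beats every other strategy against every opponent action, so it is strictly dominant.

D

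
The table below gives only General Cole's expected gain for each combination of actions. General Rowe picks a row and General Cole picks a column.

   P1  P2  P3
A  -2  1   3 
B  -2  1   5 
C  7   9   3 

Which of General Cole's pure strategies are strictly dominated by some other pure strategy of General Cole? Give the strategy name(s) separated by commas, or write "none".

P1

P1 is strictly dominated by P2 (A: 1>-2, B: 1>-2, C: 9>7).
Nothing dominates P2: P1 at A (1>-2); P3 at C (9>3).
Nothing dominates P3: P1 at A (3>-2); P2 at A (3>1).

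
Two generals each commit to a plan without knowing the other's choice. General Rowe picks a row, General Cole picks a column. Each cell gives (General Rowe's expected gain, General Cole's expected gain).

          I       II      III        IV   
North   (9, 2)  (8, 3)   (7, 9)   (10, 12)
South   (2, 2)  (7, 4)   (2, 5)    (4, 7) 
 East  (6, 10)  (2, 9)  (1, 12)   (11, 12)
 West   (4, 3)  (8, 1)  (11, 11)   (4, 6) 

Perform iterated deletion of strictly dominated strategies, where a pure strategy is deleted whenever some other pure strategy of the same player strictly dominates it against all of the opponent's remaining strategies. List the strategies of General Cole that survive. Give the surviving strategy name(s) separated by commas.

III, IV

Row South is eliminated: North beats it against every remaining column (I: 9>2, II: 8>7, III: 7>2, IV: 10>4).
Column I is eliminated: III beats it against every remaining row (North: 9>2, East: 12>10, West: 11>3).
For General Cole, III strictly dominates II on the remaining rows (North: 9>3, East: 12>9, West: 11>1); eliminate II.
Among the remaining strategies, none is strictly dominated by another pure strategy of the same player, so the elimination stops.
Surviving strategies — General Rowe: {North, East, West}; General Cole: {III, IV}.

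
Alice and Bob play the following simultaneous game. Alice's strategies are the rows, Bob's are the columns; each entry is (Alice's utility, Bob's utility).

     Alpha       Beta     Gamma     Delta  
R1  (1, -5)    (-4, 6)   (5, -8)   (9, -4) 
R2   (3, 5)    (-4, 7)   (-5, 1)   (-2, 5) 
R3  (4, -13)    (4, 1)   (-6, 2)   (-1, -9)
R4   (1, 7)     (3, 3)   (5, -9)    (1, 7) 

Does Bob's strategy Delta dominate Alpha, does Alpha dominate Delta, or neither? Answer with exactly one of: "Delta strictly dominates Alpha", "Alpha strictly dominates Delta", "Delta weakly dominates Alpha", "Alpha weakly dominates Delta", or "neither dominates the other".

Compare Delta to Alpha across each opponent action: R1: -4>-5, R2: 5=5, R3: -9>-13, R4: 7=7.
Delta is at least as good everywhere and strictly better somewhere (tied only at R2, R4), so Delta weakly but not strictly dominates Alpha.

Delta weakly dominates Alpha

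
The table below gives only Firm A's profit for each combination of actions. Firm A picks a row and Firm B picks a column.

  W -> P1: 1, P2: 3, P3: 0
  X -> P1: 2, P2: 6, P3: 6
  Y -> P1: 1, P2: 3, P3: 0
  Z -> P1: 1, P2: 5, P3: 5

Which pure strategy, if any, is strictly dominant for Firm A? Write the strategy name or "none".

X

X vs W: P1: 2>1, P2: 6>3, P3: 6>0.
X vs Y: P1: 2>1, P2: 6>3, P3: 6>0.
X vs Z: P1: 2>1, P2: 6>5, P3: 6>5.
X strictly beats every other strategy against every opponent action, so it is strictly dominant.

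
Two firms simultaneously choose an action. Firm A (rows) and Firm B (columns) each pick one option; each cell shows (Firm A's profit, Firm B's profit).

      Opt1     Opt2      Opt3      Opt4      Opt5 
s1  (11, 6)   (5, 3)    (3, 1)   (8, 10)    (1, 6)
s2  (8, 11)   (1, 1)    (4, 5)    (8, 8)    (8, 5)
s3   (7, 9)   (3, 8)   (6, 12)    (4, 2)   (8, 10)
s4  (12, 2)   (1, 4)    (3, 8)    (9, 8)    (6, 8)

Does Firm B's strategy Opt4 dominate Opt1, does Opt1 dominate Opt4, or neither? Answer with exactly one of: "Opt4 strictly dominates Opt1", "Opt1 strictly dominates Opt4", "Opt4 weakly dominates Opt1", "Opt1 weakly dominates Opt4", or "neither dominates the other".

neither dominates the other

Compare Opt4 to Opt1 across each opponent action: s1: 10>6, s2: 8<11, s3: 2<9, s4: 8>2.
Opt4 does better at s1, s4 but worse at s2, s3; neither strategy dominates the other.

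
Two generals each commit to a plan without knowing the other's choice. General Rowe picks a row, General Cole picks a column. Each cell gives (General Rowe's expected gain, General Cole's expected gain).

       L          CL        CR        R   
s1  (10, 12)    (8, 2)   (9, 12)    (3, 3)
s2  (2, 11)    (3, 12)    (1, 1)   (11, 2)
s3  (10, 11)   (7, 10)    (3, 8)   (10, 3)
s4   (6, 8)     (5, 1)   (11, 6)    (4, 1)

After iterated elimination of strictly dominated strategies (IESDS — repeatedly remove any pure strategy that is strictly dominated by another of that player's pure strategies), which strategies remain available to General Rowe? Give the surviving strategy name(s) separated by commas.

s1, s3, s4

For General Cole, L strictly dominates R on the remaining rows (s1: 12>3, s2: 11>2, s3: 11>3, s4: 8>1); eliminate R.
For General Rowe, s1 strictly dominates s2 on the remaining columns (L: 10>2, CL: 8>3, CR: 9>1); eliminate s2.
General Cole's strategy CL is strictly dominated by L (s1: 12>2, s3: 11>10, s4: 8>1) and is removed.
Among the remaining strategies, none is strictly dominated by another pure strategy of the same player, so the elimination stops.
Surviving strategies — General Rowe: {s1, s3, s4}; General Cole: {L, CR}.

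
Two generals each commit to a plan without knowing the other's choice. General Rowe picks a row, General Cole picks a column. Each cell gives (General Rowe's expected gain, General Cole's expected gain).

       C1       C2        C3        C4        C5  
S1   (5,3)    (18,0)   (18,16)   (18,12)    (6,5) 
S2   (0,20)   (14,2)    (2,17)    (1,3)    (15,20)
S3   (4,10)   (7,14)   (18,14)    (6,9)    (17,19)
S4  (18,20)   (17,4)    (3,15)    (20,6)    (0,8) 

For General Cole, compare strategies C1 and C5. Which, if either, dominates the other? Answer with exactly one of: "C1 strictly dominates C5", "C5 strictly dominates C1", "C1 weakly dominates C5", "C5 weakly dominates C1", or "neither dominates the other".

neither dominates the other

Compare C1 to C5 across each choice by General Rowe: S1: 3<5, S2: 20=20, S3: 10<19, S4: 20>8.
C1 does better at S4 but worse at S1, S3; neither strategy dominates the other.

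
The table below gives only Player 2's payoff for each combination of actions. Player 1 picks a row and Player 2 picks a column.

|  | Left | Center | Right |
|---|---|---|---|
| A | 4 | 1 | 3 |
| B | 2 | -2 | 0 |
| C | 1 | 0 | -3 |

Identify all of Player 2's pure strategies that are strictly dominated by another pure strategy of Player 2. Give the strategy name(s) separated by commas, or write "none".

Nothing dominates Left: Center at A (4>1); Right at A (4>3).
Center is strictly dominated by Left (A: 4>1, B: 2>-2, C: 1>0).
Left strictly dominates Right — A: 4>3, B: 2>0, C: 1>-3.

Center, Right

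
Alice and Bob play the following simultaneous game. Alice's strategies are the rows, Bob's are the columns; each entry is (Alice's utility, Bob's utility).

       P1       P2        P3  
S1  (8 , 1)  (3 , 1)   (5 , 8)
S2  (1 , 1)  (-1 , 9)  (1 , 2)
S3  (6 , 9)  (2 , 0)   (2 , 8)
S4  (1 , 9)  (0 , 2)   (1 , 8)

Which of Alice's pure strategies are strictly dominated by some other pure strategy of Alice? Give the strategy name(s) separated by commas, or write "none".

S1 is not dominated — it holds its own against S2 at P1 (8>1); S3 at P1 (8>6); S4 at P1 (8>1).
S2: dominated, since S1 does at least as well everywhere (P1: 8>1, P2: 3>-1, P3: 5>1).
S1 strictly dominates S3 — P1: 8>6, P2: 3>2, P3: 5>2.
S1 strictly dominates S4 — P1: 8>1, P2: 3>0, P3: 5>1.

S2, S3, S4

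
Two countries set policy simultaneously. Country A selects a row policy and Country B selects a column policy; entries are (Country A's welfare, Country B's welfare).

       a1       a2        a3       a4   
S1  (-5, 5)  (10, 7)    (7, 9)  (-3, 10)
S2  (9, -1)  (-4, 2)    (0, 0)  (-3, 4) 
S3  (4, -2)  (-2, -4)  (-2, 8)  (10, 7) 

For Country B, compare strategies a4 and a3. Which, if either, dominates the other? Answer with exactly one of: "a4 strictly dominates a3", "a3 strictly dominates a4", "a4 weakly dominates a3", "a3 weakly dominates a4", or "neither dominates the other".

neither dominates the other

a4's payoffs vs a3's, by Country A's action — S1: 10>9, S2: 4>0, S3: 7<8.
a4 does better at S1, S2 but worse at S3; neither strategy dominates the other.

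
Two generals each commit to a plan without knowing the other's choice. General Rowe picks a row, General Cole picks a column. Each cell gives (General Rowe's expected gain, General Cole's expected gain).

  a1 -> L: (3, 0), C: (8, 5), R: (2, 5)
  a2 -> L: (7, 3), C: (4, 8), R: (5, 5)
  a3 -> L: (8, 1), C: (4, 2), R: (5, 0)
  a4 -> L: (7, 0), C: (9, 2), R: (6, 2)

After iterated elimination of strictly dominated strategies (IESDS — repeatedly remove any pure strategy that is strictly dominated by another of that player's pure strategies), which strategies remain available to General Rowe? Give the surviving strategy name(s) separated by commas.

Row a1 is eliminated: a4 beats it against every remaining column (L: 7>3, C: 9>8, R: 6>2).
General Cole's strategy L is strictly dominated by C (a2: 8>3, a3: 2>1, a4: 2>0) and is removed.
General Rowe's strategy a2 is strictly dominated by a4 (C: 9>4, R: 6>5) and is removed.
General Rowe's strategy a3 is strictly dominated by a4 (C: 9>4, R: 6>5) and is removed.
Among the remaining strategies, none is strictly dominated by another pure strategy of the same player, so the elimination stops.
Surviving strategies — General Rowe: {a4}; General Cole: {C, R}.

a4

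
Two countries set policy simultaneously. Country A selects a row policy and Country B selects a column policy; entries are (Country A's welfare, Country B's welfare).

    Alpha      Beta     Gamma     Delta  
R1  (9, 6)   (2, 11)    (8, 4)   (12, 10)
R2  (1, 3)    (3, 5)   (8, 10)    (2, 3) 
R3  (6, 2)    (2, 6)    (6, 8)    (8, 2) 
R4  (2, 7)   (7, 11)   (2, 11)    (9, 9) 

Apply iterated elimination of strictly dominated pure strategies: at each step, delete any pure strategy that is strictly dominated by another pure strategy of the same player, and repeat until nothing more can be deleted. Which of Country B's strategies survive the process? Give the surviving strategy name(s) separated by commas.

Column Alpha is eliminated: Beta beats it against every remaining row (R1: 11>6, R2: 5>3, R3: 6>2, R4: 11>7).
Column Delta is eliminated: Beta beats it against every remaining row (R1: 11>10, R2: 5>3, R3: 6>2, R4: 11>9).
Country A's strategy R3 is strictly dominated by R2 (Beta: 3>2, Gamma: 8>6) and is removed.
Among the remaining strategies, none is strictly dominated by another pure strategy of the same player, so the elimination stops.
Surviving strategies — Country A: {R1, R2, R4}; Country B: {Beta, Gamma}.

Beta, Gamma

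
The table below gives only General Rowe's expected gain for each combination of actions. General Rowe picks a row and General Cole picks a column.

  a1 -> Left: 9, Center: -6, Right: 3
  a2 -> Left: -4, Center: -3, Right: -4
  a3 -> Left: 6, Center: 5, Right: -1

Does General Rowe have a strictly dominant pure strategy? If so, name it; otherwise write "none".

a1 fails to dominate a2 at Center (-6<-3).
a2 fails to dominate a1 at Left (-4<9).
a3 fails to dominate a1 at Left (6<9).
No single strategy dominates all the others.

none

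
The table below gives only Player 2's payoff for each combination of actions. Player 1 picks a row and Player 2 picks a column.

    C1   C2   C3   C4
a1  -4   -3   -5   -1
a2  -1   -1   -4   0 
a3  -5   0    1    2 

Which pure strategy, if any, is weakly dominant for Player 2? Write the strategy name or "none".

C4 vs C1: a1: -1>-4, a2: 0>-1, a3: 2>-5.
C4 vs C2: a1: -1>-3, a2: 0>-1, a3: 2>0.
C4 vs C3: a1: -1>-5, a2: 0>-4, a3: 2>1.
C4 is at least as good as every other strategy against every opponent action, so it is weakly dominant.

C4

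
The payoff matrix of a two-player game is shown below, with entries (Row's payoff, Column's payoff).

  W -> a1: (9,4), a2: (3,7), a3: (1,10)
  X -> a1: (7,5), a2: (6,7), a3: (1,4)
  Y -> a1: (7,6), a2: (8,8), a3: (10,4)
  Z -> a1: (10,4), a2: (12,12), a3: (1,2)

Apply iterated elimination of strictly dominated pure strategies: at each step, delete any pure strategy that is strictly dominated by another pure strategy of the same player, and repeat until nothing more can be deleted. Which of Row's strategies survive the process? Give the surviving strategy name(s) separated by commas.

Z

Column a1 is eliminated: a2 beats it against every remaining row (W: 7>4, X: 7>5, Y: 8>6, Z: 12>4).
For Row, Y strictly dominates W on the remaining columns (a2: 8>3, a3: 10>1); eliminate W.
Row's strategy X is strictly dominated by Y (a2: 8>6, a3: 10>1) and is removed.
Column's strategy a3 is strictly dominated by a2 (Y: 8>4, Z: 12>2) and is removed.
Row Y is eliminated: Z beats it against every remaining column (a2: 12>8).
Among the remaining strategies, none is strictly dominated by another pure strategy of the same player, so the elimination stops.
Surviving strategies — Row: {Z}; Column: {a2}.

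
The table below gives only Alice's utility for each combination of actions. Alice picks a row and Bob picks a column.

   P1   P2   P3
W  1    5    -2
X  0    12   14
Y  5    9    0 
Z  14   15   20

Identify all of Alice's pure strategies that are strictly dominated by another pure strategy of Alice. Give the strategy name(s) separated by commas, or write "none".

Y strictly dominates W — P1: 5>1, P2: 9>5, P3: 0>-2.
X is strictly dominated by Z (P1: 14>0, P2: 15>12, P3: 20>14).
Z strictly dominates Y — P1: 14>5, P2: 15>9, P3: 20>0.
Z: no other strategy beats it everywhere (W at P1 (14>1); X at P1 (14>0); Y at P1 (14>5)).

W, X, Y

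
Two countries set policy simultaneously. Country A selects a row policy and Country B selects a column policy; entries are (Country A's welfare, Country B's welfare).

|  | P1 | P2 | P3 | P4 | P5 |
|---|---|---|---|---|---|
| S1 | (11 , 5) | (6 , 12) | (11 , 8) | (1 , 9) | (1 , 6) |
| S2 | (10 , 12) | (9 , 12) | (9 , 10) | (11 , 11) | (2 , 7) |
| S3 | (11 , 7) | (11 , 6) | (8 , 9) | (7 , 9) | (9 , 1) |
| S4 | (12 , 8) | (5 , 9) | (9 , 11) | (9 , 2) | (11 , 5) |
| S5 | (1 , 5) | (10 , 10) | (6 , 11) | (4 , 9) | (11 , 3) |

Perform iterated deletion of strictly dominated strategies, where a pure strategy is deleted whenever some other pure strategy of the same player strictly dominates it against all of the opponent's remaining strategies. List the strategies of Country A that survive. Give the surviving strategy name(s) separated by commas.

For Country B, P2 strictly dominates P5 on the remaining rows (S1: 12>6, S2: 12>7, S3: 6>1, S4: 9>5, S5: 10>3); eliminate P5.
Row S5 is eliminated: S3 beats it against every remaining column (P1: 11>1, P2: 11>10, P3: 8>6, P4: 7>4).
Among the remaining strategies, none is strictly dominated by another pure strategy of the same player, so the elimination stops.
Surviving strategies — Country A: {S1, S2, S3, S4}; Country B: {P1, P2, P3, P4}.

S1, S2, S3, S4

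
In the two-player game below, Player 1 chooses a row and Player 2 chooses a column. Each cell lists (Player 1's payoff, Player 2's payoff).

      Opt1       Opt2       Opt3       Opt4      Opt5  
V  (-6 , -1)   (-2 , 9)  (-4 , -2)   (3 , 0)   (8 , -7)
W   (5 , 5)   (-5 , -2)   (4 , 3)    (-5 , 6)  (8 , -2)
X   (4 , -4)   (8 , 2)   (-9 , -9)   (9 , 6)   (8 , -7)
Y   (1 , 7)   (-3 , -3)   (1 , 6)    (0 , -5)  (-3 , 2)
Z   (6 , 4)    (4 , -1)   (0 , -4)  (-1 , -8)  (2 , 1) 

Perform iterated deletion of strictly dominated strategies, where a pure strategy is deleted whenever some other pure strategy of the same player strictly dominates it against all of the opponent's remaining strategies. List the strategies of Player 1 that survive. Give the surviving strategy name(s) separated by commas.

Player 2's strategy Opt3 is strictly dominated by Opt1 (V: -1>-2, W: 5>3, X: -4>-9, Y: 7>6, Z: 4>-4) and is removed.
Player 1's strategy Y is strictly dominated by X (Opt1: 4>1, Opt2: 8>-3, Opt4: 9>0, Opt5: 8>-3) and is removed.
For Player 2, Opt1 strictly dominates Opt5 on the remaining rows (V: -1>-7, W: 5>-2, X: -4>-7, Z: 4>1); eliminate Opt5.
For Player 1, X strictly dominates V on the remaining columns (Opt1: 4>-6, Opt2: 8>-2, Opt4: 9>3); eliminate V.
For Player 1, Z strictly dominates W on the remaining columns (Opt1: 6>5, Opt2: 4>-5, Opt4: -1>-5); eliminate W.
Among the remaining strategies, none is strictly dominated by another pure strategy of the same player, so the elimination stops.
Surviving strategies — Player 1: {X, Z}; Player 2: {Opt1, Opt2, Opt4}.

X, Z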